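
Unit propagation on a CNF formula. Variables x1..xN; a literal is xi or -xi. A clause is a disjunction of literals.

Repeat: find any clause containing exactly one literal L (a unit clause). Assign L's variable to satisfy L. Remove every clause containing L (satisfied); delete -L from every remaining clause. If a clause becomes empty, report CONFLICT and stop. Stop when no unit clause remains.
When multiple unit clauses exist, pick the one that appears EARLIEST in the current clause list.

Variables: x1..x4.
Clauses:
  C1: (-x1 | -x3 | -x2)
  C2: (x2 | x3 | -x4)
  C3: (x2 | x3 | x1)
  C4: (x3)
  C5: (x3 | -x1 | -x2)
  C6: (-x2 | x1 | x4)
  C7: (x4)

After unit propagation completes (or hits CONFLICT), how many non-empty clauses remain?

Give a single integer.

unit clause [3] forces x3=T; simplify:
  drop -3 from [-1, -3, -2] -> [-1, -2]
  satisfied 4 clause(s); 3 remain; assigned so far: [3]
unit clause [4] forces x4=T; simplify:
  satisfied 2 clause(s); 1 remain; assigned so far: [3, 4]

Answer: 1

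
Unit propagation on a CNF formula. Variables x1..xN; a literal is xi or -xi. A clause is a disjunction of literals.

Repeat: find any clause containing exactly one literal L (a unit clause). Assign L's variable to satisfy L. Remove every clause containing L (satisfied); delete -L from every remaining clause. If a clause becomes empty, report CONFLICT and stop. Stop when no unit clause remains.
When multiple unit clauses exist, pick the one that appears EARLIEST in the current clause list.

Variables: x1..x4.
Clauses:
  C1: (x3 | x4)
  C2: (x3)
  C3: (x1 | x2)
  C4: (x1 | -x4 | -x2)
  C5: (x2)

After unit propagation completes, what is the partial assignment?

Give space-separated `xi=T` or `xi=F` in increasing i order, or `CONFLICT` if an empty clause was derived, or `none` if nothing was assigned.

unit clause [3] forces x3=T; simplify:
  satisfied 2 clause(s); 3 remain; assigned so far: [3]
unit clause [2] forces x2=T; simplify:
  drop -2 from [1, -4, -2] -> [1, -4]
  satisfied 2 clause(s); 1 remain; assigned so far: [2, 3]

Answer: x2=T x3=T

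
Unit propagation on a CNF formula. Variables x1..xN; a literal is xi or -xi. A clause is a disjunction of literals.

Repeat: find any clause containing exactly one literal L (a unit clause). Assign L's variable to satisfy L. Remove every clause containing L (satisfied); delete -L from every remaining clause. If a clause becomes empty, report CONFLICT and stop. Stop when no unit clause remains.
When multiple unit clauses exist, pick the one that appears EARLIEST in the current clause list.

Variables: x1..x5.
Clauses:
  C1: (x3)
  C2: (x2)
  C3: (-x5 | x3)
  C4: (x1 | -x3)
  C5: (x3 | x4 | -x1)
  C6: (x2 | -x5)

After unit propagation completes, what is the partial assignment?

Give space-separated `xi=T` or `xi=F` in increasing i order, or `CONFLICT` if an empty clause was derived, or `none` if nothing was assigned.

Answer: x1=T x2=T x3=T

Derivation:
unit clause [3] forces x3=T; simplify:
  drop -3 from [1, -3] -> [1]
  satisfied 3 clause(s); 3 remain; assigned so far: [3]
unit clause [2] forces x2=T; simplify:
  satisfied 2 clause(s); 1 remain; assigned so far: [2, 3]
unit clause [1] forces x1=T; simplify:
  satisfied 1 clause(s); 0 remain; assigned so far: [1, 2, 3]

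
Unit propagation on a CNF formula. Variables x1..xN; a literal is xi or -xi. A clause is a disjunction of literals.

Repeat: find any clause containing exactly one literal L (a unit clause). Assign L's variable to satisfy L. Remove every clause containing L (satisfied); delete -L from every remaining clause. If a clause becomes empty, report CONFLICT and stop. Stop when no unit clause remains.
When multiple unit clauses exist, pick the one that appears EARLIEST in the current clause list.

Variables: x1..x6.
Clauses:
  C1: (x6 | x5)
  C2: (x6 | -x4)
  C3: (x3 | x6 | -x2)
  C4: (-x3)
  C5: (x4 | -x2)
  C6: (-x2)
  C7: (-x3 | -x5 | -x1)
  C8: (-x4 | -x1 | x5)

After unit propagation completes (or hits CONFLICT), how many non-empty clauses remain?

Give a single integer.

unit clause [-3] forces x3=F; simplify:
  drop 3 from [3, 6, -2] -> [6, -2]
  satisfied 2 clause(s); 6 remain; assigned so far: [3]
unit clause [-2] forces x2=F; simplify:
  satisfied 3 clause(s); 3 remain; assigned so far: [2, 3]

Answer: 3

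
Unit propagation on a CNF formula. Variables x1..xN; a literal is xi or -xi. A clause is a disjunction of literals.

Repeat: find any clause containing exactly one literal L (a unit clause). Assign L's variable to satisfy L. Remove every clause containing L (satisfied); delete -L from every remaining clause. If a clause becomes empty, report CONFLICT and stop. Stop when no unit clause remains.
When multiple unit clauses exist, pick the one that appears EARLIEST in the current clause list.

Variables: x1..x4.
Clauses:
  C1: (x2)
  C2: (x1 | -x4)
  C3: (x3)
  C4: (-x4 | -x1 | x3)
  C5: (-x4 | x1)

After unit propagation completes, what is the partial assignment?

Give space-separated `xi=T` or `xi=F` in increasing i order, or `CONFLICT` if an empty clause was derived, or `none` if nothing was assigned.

unit clause [2] forces x2=T; simplify:
  satisfied 1 clause(s); 4 remain; assigned so far: [2]
unit clause [3] forces x3=T; simplify:
  satisfied 2 clause(s); 2 remain; assigned so far: [2, 3]

Answer: x2=T x3=T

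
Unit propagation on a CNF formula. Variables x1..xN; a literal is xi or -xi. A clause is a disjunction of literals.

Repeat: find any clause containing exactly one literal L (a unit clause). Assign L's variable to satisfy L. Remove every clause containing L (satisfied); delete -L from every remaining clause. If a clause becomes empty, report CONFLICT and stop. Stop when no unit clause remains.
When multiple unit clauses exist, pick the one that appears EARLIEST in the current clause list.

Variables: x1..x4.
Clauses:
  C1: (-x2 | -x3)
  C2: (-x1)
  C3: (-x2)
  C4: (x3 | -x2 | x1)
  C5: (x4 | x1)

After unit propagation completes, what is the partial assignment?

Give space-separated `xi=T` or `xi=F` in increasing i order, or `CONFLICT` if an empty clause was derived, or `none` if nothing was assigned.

unit clause [-1] forces x1=F; simplify:
  drop 1 from [3, -2, 1] -> [3, -2]
  drop 1 from [4, 1] -> [4]
  satisfied 1 clause(s); 4 remain; assigned so far: [1]
unit clause [-2] forces x2=F; simplify:
  satisfied 3 clause(s); 1 remain; assigned so far: [1, 2]
unit clause [4] forces x4=T; simplify:
  satisfied 1 clause(s); 0 remain; assigned so far: [1, 2, 4]

Answer: x1=F x2=F x4=T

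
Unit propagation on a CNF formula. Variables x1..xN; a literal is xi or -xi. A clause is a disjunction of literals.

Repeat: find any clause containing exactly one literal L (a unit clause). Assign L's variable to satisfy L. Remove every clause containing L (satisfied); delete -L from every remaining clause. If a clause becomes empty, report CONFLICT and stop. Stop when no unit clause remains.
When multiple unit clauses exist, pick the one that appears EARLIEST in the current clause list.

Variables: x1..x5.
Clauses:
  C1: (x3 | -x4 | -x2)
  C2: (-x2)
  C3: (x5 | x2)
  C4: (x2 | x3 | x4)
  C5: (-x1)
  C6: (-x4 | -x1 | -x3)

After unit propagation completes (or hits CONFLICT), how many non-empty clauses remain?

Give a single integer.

unit clause [-2] forces x2=F; simplify:
  drop 2 from [5, 2] -> [5]
  drop 2 from [2, 3, 4] -> [3, 4]
  satisfied 2 clause(s); 4 remain; assigned so far: [2]
unit clause [5] forces x5=T; simplify:
  satisfied 1 clause(s); 3 remain; assigned so far: [2, 5]
unit clause [-1] forces x1=F; simplify:
  satisfied 2 clause(s); 1 remain; assigned so far: [1, 2, 5]

Answer: 1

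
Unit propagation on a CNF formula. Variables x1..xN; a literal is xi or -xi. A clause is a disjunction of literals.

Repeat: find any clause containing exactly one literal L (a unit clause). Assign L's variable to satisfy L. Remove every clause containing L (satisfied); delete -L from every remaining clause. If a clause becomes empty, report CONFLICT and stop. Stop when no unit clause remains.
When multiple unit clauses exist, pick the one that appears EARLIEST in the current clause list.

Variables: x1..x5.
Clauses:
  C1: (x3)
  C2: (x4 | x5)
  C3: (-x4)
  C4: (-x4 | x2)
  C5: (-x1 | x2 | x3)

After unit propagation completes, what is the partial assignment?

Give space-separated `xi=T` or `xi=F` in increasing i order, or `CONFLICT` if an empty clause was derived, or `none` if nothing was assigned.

unit clause [3] forces x3=T; simplify:
  satisfied 2 clause(s); 3 remain; assigned so far: [3]
unit clause [-4] forces x4=F; simplify:
  drop 4 from [4, 5] -> [5]
  satisfied 2 clause(s); 1 remain; assigned so far: [3, 4]
unit clause [5] forces x5=T; simplify:
  satisfied 1 clause(s); 0 remain; assigned so far: [3, 4, 5]

Answer: x3=T x4=F x5=T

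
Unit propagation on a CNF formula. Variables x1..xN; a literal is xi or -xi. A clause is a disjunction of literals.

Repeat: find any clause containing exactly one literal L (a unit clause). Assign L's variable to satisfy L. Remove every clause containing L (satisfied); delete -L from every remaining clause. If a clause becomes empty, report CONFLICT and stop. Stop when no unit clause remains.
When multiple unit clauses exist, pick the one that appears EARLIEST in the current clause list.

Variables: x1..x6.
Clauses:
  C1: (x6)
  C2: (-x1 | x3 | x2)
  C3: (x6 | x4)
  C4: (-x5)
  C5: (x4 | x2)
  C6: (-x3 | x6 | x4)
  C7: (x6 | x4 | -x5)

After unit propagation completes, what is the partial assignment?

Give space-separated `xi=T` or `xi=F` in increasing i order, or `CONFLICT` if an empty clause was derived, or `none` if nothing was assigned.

unit clause [6] forces x6=T; simplify:
  satisfied 4 clause(s); 3 remain; assigned so far: [6]
unit clause [-5] forces x5=F; simplify:
  satisfied 1 clause(s); 2 remain; assigned so far: [5, 6]

Answer: x5=F x6=T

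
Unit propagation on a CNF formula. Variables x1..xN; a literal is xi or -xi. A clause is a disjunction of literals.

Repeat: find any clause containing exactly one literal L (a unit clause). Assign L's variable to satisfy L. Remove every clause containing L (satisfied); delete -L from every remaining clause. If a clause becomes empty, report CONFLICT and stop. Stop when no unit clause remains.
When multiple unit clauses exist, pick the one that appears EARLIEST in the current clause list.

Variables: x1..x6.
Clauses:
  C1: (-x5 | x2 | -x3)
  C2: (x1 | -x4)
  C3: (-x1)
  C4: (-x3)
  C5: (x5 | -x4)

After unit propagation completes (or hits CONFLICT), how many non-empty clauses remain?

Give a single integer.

unit clause [-1] forces x1=F; simplify:
  drop 1 from [1, -4] -> [-4]
  satisfied 1 clause(s); 4 remain; assigned so far: [1]
unit clause [-4] forces x4=F; simplify:
  satisfied 2 clause(s); 2 remain; assigned so far: [1, 4]
unit clause [-3] forces x3=F; simplify:
  satisfied 2 clause(s); 0 remain; assigned so far: [1, 3, 4]

Answer: 0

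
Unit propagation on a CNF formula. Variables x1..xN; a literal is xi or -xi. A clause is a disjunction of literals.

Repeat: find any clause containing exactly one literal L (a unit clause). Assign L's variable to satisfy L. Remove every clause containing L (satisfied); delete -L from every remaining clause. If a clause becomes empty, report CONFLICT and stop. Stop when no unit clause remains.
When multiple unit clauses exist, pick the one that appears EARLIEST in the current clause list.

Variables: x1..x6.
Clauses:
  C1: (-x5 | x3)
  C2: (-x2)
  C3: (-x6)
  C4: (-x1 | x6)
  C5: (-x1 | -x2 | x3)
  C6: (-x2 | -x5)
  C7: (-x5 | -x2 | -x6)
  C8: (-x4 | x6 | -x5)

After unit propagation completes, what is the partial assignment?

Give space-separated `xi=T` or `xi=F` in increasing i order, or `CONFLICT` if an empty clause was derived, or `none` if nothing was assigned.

Answer: x1=F x2=F x6=F

Derivation:
unit clause [-2] forces x2=F; simplify:
  satisfied 4 clause(s); 4 remain; assigned so far: [2]
unit clause [-6] forces x6=F; simplify:
  drop 6 from [-1, 6] -> [-1]
  drop 6 from [-4, 6, -5] -> [-4, -5]
  satisfied 1 clause(s); 3 remain; assigned so far: [2, 6]
unit clause [-1] forces x1=F; simplify:
  satisfied 1 clause(s); 2 remain; assigned so far: [1, 2, 6]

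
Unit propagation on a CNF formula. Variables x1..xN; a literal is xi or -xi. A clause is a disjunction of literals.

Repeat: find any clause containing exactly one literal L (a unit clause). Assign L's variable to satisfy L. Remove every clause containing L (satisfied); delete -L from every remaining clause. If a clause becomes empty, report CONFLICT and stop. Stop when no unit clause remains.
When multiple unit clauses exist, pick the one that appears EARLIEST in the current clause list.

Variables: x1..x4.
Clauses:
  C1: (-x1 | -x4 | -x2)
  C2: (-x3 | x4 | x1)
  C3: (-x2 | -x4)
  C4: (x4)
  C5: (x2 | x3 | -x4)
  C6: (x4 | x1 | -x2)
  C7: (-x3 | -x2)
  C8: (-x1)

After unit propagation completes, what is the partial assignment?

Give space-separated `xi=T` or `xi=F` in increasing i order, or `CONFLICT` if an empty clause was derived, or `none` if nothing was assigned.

Answer: x1=F x2=F x3=T x4=T

Derivation:
unit clause [4] forces x4=T; simplify:
  drop -4 from [-1, -4, -2] -> [-1, -2]
  drop -4 from [-2, -4] -> [-2]
  drop -4 from [2, 3, -4] -> [2, 3]
  satisfied 3 clause(s); 5 remain; assigned so far: [4]
unit clause [-2] forces x2=F; simplify:
  drop 2 from [2, 3] -> [3]
  satisfied 3 clause(s); 2 remain; assigned so far: [2, 4]
unit clause [3] forces x3=T; simplify:
  satisfied 1 clause(s); 1 remain; assigned so far: [2, 3, 4]
unit clause [-1] forces x1=F; simplify:
  satisfied 1 clause(s); 0 remain; assigned so far: [1, 2, 3, 4]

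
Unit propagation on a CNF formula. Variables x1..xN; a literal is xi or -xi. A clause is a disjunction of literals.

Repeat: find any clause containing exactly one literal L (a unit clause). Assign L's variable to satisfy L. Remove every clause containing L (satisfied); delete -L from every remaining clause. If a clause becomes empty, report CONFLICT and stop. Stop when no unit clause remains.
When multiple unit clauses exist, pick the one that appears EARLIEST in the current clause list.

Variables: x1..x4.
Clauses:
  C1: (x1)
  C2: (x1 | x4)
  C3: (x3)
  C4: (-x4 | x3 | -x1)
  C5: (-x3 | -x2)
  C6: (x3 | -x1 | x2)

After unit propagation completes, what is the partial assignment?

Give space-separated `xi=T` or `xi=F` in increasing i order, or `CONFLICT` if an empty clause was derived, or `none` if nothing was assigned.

unit clause [1] forces x1=T; simplify:
  drop -1 from [-4, 3, -1] -> [-4, 3]
  drop -1 from [3, -1, 2] -> [3, 2]
  satisfied 2 clause(s); 4 remain; assigned so far: [1]
unit clause [3] forces x3=T; simplify:
  drop -3 from [-3, -2] -> [-2]
  satisfied 3 clause(s); 1 remain; assigned so far: [1, 3]
unit clause [-2] forces x2=F; simplify:
  satisfied 1 clause(s); 0 remain; assigned so far: [1, 2, 3]

Answer: x1=T x2=F x3=T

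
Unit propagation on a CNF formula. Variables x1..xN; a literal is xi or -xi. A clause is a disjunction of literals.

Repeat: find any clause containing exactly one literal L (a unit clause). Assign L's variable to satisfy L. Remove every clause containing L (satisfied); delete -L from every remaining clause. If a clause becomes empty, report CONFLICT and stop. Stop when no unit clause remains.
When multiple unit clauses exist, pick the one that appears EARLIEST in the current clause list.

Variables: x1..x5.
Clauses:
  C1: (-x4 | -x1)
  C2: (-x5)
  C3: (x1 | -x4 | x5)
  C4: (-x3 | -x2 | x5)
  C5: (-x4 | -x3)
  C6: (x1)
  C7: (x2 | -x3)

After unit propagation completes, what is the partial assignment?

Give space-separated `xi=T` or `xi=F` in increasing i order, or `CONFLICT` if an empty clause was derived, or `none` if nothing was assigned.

unit clause [-5] forces x5=F; simplify:
  drop 5 from [1, -4, 5] -> [1, -4]
  drop 5 from [-3, -2, 5] -> [-3, -2]
  satisfied 1 clause(s); 6 remain; assigned so far: [5]
unit clause [1] forces x1=T; simplify:
  drop -1 from [-4, -1] -> [-4]
  satisfied 2 clause(s); 4 remain; assigned so far: [1, 5]
unit clause [-4] forces x4=F; simplify:
  satisfied 2 clause(s); 2 remain; assigned so far: [1, 4, 5]

Answer: x1=T x4=F x5=F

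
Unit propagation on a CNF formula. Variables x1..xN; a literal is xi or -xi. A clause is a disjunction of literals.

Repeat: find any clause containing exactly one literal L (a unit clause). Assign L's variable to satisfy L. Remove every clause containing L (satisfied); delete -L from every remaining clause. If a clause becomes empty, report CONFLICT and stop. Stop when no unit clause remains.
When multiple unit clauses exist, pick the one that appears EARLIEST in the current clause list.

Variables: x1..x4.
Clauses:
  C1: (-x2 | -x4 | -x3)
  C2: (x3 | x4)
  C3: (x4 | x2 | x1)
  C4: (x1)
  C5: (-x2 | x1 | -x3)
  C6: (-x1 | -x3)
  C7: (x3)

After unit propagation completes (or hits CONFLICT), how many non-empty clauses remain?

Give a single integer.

Answer: 1

Derivation:
unit clause [1] forces x1=T; simplify:
  drop -1 from [-1, -3] -> [-3]
  satisfied 3 clause(s); 4 remain; assigned so far: [1]
unit clause [-3] forces x3=F; simplify:
  drop 3 from [3, 4] -> [4]
  drop 3 from [3] -> [] (empty!)
  satisfied 2 clause(s); 2 remain; assigned so far: [1, 3]
CONFLICT (empty clause)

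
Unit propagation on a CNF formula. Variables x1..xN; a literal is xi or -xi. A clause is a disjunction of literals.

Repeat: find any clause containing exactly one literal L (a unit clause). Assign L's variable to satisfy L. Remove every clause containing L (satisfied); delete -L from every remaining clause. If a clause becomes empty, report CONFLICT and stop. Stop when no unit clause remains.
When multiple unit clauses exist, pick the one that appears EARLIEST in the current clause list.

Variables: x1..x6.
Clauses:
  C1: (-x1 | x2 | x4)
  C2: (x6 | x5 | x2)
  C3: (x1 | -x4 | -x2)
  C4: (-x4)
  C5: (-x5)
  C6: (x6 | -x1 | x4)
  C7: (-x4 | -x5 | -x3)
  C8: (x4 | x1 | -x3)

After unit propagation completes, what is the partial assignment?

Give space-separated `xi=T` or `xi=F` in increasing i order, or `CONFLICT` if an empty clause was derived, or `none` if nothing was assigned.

unit clause [-4] forces x4=F; simplify:
  drop 4 from [-1, 2, 4] -> [-1, 2]
  drop 4 from [6, -1, 4] -> [6, -1]
  drop 4 from [4, 1, -3] -> [1, -3]
  satisfied 3 clause(s); 5 remain; assigned so far: [4]
unit clause [-5] forces x5=F; simplify:
  drop 5 from [6, 5, 2] -> [6, 2]
  satisfied 1 clause(s); 4 remain; assigned so far: [4, 5]

Answer: x4=F x5=F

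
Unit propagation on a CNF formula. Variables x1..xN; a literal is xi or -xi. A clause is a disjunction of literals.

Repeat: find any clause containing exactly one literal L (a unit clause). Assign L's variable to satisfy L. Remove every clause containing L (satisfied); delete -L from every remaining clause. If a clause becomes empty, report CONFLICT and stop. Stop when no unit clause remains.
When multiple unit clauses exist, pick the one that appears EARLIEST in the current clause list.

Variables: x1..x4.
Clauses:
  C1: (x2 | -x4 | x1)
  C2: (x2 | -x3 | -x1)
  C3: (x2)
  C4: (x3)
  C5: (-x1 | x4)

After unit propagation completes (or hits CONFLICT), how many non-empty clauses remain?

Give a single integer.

Answer: 1

Derivation:
unit clause [2] forces x2=T; simplify:
  satisfied 3 clause(s); 2 remain; assigned so far: [2]
unit clause [3] forces x3=T; simplify:
  satisfied 1 clause(s); 1 remain; assigned so far: [2, 3]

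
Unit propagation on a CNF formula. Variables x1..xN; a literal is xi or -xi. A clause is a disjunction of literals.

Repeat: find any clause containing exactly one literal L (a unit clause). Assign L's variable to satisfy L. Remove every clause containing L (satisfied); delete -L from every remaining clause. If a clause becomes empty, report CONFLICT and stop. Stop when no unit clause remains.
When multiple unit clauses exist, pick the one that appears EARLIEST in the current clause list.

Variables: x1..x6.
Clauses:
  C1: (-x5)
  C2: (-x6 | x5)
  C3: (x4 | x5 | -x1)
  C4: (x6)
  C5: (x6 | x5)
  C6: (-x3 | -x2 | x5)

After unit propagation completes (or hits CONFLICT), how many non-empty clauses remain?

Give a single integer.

Answer: 2

Derivation:
unit clause [-5] forces x5=F; simplify:
  drop 5 from [-6, 5] -> [-6]
  drop 5 from [4, 5, -1] -> [4, -1]
  drop 5 from [6, 5] -> [6]
  drop 5 from [-3, -2, 5] -> [-3, -2]
  satisfied 1 clause(s); 5 remain; assigned so far: [5]
unit clause [-6] forces x6=F; simplify:
  drop 6 from [6] -> [] (empty!)
  drop 6 from [6] -> [] (empty!)
  satisfied 1 clause(s); 4 remain; assigned so far: [5, 6]
CONFLICT (empty clause)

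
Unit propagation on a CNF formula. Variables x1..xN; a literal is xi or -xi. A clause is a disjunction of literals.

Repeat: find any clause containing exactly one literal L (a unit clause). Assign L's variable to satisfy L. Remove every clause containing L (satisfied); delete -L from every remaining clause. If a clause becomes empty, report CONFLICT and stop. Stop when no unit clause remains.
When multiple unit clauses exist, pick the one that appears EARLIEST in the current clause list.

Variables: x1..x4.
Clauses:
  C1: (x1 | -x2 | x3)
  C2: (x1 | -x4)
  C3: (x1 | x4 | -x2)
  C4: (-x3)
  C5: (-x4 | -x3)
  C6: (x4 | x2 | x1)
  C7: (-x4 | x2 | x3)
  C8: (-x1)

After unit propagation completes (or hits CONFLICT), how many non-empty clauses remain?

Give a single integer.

Answer: 0

Derivation:
unit clause [-3] forces x3=F; simplify:
  drop 3 from [1, -2, 3] -> [1, -2]
  drop 3 from [-4, 2, 3] -> [-4, 2]
  satisfied 2 clause(s); 6 remain; assigned so far: [3]
unit clause [-1] forces x1=F; simplify:
  drop 1 from [1, -2] -> [-2]
  drop 1 from [1, -4] -> [-4]
  drop 1 from [1, 4, -2] -> [4, -2]
  drop 1 from [4, 2, 1] -> [4, 2]
  satisfied 1 clause(s); 5 remain; assigned so far: [1, 3]
unit clause [-2] forces x2=F; simplify:
  drop 2 from [4, 2] -> [4]
  drop 2 from [-4, 2] -> [-4]
  satisfied 2 clause(s); 3 remain; assigned so far: [1, 2, 3]
unit clause [-4] forces x4=F; simplify:
  drop 4 from [4] -> [] (empty!)
  satisfied 2 clause(s); 1 remain; assigned so far: [1, 2, 3, 4]
CONFLICT (empty clause)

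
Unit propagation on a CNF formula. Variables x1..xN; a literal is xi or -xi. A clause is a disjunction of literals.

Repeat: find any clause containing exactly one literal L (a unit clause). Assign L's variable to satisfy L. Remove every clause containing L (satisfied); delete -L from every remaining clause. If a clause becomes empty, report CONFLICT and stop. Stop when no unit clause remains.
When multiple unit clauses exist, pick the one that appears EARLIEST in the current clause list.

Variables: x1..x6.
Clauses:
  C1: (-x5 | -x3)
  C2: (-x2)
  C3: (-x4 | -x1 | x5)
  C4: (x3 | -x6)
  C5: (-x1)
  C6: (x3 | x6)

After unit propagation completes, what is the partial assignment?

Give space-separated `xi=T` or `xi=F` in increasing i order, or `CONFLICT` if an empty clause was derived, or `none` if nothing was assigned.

Answer: x1=F x2=F

Derivation:
unit clause [-2] forces x2=F; simplify:
  satisfied 1 clause(s); 5 remain; assigned so far: [2]
unit clause [-1] forces x1=F; simplify:
  satisfied 2 clause(s); 3 remain; assigned so far: [1, 2]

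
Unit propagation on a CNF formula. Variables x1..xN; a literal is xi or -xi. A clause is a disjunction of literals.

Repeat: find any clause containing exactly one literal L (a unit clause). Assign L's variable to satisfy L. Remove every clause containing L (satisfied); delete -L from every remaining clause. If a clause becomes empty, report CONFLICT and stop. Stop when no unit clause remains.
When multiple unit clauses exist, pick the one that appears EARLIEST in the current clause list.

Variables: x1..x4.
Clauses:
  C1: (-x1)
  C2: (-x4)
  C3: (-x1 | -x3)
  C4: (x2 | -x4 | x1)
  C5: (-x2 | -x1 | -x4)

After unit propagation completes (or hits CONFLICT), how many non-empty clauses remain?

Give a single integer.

Answer: 0

Derivation:
unit clause [-1] forces x1=F; simplify:
  drop 1 from [2, -4, 1] -> [2, -4]
  satisfied 3 clause(s); 2 remain; assigned so far: [1]
unit clause [-4] forces x4=F; simplify:
  satisfied 2 clause(s); 0 remain; assigned so far: [1, 4]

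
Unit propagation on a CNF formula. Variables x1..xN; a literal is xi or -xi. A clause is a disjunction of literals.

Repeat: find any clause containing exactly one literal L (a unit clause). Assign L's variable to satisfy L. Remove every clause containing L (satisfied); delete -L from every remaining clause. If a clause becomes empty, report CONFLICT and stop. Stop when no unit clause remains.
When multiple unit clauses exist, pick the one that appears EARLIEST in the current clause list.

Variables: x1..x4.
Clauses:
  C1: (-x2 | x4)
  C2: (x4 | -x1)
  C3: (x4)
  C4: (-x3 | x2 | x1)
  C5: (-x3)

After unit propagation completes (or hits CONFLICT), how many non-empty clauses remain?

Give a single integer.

unit clause [4] forces x4=T; simplify:
  satisfied 3 clause(s); 2 remain; assigned so far: [4]
unit clause [-3] forces x3=F; simplify:
  satisfied 2 clause(s); 0 remain; assigned so far: [3, 4]

Answer: 0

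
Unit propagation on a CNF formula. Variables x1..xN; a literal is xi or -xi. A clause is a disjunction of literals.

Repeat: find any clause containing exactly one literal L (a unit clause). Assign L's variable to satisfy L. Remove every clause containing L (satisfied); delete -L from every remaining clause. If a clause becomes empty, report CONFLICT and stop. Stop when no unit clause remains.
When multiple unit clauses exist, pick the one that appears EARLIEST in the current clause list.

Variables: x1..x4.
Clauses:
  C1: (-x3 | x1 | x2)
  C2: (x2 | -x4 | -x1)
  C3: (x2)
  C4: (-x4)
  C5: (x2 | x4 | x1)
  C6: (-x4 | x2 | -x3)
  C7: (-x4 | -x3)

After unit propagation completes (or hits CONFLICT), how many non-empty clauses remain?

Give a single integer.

Answer: 0

Derivation:
unit clause [2] forces x2=T; simplify:
  satisfied 5 clause(s); 2 remain; assigned so far: [2]
unit clause [-4] forces x4=F; simplify:
  satisfied 2 clause(s); 0 remain; assigned so far: [2, 4]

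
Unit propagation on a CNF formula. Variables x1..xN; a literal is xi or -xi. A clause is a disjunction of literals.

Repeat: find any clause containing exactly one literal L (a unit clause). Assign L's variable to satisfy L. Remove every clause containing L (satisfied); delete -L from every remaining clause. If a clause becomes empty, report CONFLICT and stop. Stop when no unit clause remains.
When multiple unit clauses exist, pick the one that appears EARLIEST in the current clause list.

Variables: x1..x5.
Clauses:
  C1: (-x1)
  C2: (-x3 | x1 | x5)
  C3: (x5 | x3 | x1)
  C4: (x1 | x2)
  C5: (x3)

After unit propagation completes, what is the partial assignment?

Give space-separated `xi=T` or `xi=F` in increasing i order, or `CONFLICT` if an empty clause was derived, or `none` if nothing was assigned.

Answer: x1=F x2=T x3=T x5=T

Derivation:
unit clause [-1] forces x1=F; simplify:
  drop 1 from [-3, 1, 5] -> [-3, 5]
  drop 1 from [5, 3, 1] -> [5, 3]
  drop 1 from [1, 2] -> [2]
  satisfied 1 clause(s); 4 remain; assigned so far: [1]
unit clause [2] forces x2=T; simplify:
  satisfied 1 clause(s); 3 remain; assigned so far: [1, 2]
unit clause [3] forces x3=T; simplify:
  drop -3 from [-3, 5] -> [5]
  satisfied 2 clause(s); 1 remain; assigned so far: [1, 2, 3]
unit clause [5] forces x5=T; simplify:
  satisfied 1 clause(s); 0 remain; assigned so far: [1, 2, 3, 5]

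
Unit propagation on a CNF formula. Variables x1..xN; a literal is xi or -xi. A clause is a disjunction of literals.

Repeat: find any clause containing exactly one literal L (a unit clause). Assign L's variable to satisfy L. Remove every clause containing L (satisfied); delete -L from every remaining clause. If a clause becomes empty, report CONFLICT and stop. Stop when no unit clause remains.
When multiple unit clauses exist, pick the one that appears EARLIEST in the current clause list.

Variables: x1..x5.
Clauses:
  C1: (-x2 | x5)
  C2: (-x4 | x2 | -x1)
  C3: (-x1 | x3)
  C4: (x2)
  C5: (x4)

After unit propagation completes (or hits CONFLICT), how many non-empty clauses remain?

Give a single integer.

unit clause [2] forces x2=T; simplify:
  drop -2 from [-2, 5] -> [5]
  satisfied 2 clause(s); 3 remain; assigned so far: [2]
unit clause [5] forces x5=T; simplify:
  satisfied 1 clause(s); 2 remain; assigned so far: [2, 5]
unit clause [4] forces x4=T; simplify:
  satisfied 1 clause(s); 1 remain; assigned so far: [2, 4, 5]

Answer: 1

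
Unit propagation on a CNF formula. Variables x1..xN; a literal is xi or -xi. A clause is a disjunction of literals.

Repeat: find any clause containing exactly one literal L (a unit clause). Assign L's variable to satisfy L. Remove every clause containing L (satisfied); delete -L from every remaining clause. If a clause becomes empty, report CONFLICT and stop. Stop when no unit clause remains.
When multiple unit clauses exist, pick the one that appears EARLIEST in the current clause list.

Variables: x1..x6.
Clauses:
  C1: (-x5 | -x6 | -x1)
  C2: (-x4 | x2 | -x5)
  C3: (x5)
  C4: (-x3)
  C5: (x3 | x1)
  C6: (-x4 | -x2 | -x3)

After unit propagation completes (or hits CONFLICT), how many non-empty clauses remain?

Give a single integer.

Answer: 1

Derivation:
unit clause [5] forces x5=T; simplify:
  drop -5 from [-5, -6, -1] -> [-6, -1]
  drop -5 from [-4, 2, -5] -> [-4, 2]
  satisfied 1 clause(s); 5 remain; assigned so far: [5]
unit clause [-3] forces x3=F; simplify:
  drop 3 from [3, 1] -> [1]
  satisfied 2 clause(s); 3 remain; assigned so far: [3, 5]
unit clause [1] forces x1=T; simplify:
  drop -1 from [-6, -1] -> [-6]
  satisfied 1 clause(s); 2 remain; assigned so far: [1, 3, 5]
unit clause [-6] forces x6=F; simplify:
  satisfied 1 clause(s); 1 remain; assigned so far: [1, 3, 5, 6]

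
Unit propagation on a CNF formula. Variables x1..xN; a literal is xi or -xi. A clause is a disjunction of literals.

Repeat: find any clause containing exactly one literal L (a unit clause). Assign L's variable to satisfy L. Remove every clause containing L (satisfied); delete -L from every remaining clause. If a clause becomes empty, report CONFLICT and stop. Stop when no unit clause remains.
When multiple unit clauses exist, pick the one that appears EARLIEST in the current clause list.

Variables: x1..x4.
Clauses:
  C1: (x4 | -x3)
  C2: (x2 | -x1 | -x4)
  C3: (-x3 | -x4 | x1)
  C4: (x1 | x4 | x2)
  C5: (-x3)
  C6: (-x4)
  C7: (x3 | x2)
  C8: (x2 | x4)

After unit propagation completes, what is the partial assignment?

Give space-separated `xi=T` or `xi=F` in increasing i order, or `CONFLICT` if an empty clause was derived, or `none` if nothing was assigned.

unit clause [-3] forces x3=F; simplify:
  drop 3 from [3, 2] -> [2]
  satisfied 3 clause(s); 5 remain; assigned so far: [3]
unit clause [-4] forces x4=F; simplify:
  drop 4 from [1, 4, 2] -> [1, 2]
  drop 4 from [2, 4] -> [2]
  satisfied 2 clause(s); 3 remain; assigned so far: [3, 4]
unit clause [2] forces x2=T; simplify:
  satisfied 3 clause(s); 0 remain; assigned so far: [2, 3, 4]

Answer: x2=T x3=F x4=F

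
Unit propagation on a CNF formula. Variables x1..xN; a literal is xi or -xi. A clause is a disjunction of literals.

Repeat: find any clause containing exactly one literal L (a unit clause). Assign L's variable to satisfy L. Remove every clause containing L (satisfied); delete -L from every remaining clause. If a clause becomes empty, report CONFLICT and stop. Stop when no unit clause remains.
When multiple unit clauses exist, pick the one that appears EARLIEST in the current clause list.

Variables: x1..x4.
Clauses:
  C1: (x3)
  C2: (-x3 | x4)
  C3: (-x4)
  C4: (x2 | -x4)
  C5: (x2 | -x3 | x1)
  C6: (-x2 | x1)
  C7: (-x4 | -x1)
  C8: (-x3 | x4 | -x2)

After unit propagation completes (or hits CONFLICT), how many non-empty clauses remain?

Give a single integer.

Answer: 4

Derivation:
unit clause [3] forces x3=T; simplify:
  drop -3 from [-3, 4] -> [4]
  drop -3 from [2, -3, 1] -> [2, 1]
  drop -3 from [-3, 4, -2] -> [4, -2]
  satisfied 1 clause(s); 7 remain; assigned so far: [3]
unit clause [4] forces x4=T; simplify:
  drop -4 from [-4] -> [] (empty!)
  drop -4 from [2, -4] -> [2]
  drop -4 from [-4, -1] -> [-1]
  satisfied 2 clause(s); 5 remain; assigned so far: [3, 4]
CONFLICT (empty clause)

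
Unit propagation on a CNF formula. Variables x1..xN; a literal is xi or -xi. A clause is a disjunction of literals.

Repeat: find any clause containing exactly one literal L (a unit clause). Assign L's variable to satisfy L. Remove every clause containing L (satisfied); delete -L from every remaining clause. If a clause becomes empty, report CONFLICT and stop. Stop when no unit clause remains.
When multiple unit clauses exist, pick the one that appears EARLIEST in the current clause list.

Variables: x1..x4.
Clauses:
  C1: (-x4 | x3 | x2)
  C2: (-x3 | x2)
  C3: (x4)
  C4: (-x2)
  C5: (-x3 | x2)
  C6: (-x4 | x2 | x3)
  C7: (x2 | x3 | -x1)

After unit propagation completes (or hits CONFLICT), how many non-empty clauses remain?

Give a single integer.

Answer: 0

Derivation:
unit clause [4] forces x4=T; simplify:
  drop -4 from [-4, 3, 2] -> [3, 2]
  drop -4 from [-4, 2, 3] -> [2, 3]
  satisfied 1 clause(s); 6 remain; assigned so far: [4]
unit clause [-2] forces x2=F; simplify:
  drop 2 from [3, 2] -> [3]
  drop 2 from [-3, 2] -> [-3]
  drop 2 from [-3, 2] -> [-3]
  drop 2 from [2, 3] -> [3]
  drop 2 from [2, 3, -1] -> [3, -1]
  satisfied 1 clause(s); 5 remain; assigned so far: [2, 4]
unit clause [3] forces x3=T; simplify:
  drop -3 from [-3] -> [] (empty!)
  drop -3 from [-3] -> [] (empty!)
  satisfied 3 clause(s); 2 remain; assigned so far: [2, 3, 4]
CONFLICT (empty clause)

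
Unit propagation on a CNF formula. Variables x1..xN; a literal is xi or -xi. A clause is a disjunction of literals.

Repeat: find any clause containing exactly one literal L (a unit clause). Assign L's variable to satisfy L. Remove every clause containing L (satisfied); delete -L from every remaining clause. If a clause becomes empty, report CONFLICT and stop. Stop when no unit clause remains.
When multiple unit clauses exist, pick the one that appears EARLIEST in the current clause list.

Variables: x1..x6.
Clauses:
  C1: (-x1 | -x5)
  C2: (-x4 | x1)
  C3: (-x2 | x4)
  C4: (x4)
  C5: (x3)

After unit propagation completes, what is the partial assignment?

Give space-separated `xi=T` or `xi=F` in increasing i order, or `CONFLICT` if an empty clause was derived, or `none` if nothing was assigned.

unit clause [4] forces x4=T; simplify:
  drop -4 from [-4, 1] -> [1]
  satisfied 2 clause(s); 3 remain; assigned so far: [4]
unit clause [1] forces x1=T; simplify:
  drop -1 from [-1, -5] -> [-5]
  satisfied 1 clause(s); 2 remain; assigned so far: [1, 4]
unit clause [-5] forces x5=F; simplify:
  satisfied 1 clause(s); 1 remain; assigned so far: [1, 4, 5]
unit clause [3] forces x3=T; simplify:
  satisfied 1 clause(s); 0 remain; assigned so far: [1, 3, 4, 5]

Answer: x1=T x3=T x4=T x5=F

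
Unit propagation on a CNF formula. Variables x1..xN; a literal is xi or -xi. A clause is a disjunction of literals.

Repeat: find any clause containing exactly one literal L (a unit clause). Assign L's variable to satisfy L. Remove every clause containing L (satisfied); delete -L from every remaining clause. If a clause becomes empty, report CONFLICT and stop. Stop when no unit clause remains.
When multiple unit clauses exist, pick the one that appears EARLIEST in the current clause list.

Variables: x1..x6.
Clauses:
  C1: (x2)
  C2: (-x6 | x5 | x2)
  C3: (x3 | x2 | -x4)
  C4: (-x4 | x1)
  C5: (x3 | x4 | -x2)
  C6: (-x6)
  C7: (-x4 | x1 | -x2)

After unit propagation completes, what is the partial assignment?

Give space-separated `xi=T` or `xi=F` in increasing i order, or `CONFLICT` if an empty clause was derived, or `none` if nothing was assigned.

Answer: x2=T x6=F

Derivation:
unit clause [2] forces x2=T; simplify:
  drop -2 from [3, 4, -2] -> [3, 4]
  drop -2 from [-4, 1, -2] -> [-4, 1]
  satisfied 3 clause(s); 4 remain; assigned so far: [2]
unit clause [-6] forces x6=F; simplify:
  satisfied 1 clause(s); 3 remain; assigned so far: [2, 6]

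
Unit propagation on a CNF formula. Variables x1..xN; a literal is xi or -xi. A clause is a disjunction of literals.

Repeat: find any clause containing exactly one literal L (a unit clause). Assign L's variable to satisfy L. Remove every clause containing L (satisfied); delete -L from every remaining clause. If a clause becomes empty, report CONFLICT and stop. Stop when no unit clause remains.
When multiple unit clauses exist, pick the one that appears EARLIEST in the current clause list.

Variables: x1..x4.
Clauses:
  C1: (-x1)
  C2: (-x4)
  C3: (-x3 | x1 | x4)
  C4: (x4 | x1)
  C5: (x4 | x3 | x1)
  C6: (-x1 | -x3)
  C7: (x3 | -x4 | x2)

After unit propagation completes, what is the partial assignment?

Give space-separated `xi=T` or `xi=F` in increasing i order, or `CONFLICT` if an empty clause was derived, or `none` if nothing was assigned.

Answer: CONFLICT

Derivation:
unit clause [-1] forces x1=F; simplify:
  drop 1 from [-3, 1, 4] -> [-3, 4]
  drop 1 from [4, 1] -> [4]
  drop 1 from [4, 3, 1] -> [4, 3]
  satisfied 2 clause(s); 5 remain; assigned so far: [1]
unit clause [-4] forces x4=F; simplify:
  drop 4 from [-3, 4] -> [-3]
  drop 4 from [4] -> [] (empty!)
  drop 4 from [4, 3] -> [3]
  satisfied 2 clause(s); 3 remain; assigned so far: [1, 4]
CONFLICT (empty clause)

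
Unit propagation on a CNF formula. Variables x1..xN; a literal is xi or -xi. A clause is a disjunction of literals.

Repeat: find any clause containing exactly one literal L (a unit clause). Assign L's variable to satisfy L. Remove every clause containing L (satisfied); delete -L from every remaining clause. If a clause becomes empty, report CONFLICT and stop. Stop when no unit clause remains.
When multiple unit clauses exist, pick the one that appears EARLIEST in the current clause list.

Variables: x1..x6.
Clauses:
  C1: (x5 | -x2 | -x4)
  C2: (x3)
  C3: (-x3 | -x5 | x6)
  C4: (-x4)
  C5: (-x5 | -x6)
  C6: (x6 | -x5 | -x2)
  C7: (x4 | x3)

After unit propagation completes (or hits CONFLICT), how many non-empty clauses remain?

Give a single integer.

Answer: 3

Derivation:
unit clause [3] forces x3=T; simplify:
  drop -3 from [-3, -5, 6] -> [-5, 6]
  satisfied 2 clause(s); 5 remain; assigned so far: [3]
unit clause [-4] forces x4=F; simplify:
  satisfied 2 clause(s); 3 remain; assigned so far: [3, 4]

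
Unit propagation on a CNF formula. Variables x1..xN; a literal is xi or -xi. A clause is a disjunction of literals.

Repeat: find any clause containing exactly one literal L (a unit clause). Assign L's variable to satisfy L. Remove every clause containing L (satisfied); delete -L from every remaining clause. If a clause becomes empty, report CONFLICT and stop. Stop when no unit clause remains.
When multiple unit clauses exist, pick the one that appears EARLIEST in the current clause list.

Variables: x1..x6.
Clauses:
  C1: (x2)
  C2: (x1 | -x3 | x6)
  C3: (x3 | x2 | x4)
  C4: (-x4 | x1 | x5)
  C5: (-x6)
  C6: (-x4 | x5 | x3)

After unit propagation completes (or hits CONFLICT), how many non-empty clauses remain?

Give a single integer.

unit clause [2] forces x2=T; simplify:
  satisfied 2 clause(s); 4 remain; assigned so far: [2]
unit clause [-6] forces x6=F; simplify:
  drop 6 from [1, -3, 6] -> [1, -3]
  satisfied 1 clause(s); 3 remain; assigned so far: [2, 6]

Answer: 3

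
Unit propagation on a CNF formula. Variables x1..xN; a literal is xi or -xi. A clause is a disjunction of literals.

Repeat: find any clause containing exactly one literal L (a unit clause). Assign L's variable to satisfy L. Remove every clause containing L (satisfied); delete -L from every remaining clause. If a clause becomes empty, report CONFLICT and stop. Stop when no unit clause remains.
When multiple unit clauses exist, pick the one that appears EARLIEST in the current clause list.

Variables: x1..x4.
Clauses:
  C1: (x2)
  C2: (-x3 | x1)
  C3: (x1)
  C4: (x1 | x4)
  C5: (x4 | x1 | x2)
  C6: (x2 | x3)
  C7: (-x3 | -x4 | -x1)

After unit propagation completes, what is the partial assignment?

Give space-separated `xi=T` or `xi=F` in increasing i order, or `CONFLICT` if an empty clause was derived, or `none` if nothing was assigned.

unit clause [2] forces x2=T; simplify:
  satisfied 3 clause(s); 4 remain; assigned so far: [2]
unit clause [1] forces x1=T; simplify:
  drop -1 from [-3, -4, -1] -> [-3, -4]
  satisfied 3 clause(s); 1 remain; assigned so far: [1, 2]

Answer: x1=T x2=T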